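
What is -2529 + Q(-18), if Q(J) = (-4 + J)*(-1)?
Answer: -2507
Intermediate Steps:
Q(J) = 4 - J
-2529 + Q(-18) = -2529 + (4 - 1*(-18)) = -2529 + (4 + 18) = -2529 + 22 = -2507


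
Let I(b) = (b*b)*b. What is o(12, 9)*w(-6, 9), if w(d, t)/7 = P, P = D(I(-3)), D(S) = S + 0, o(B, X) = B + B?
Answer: -4536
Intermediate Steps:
o(B, X) = 2*B
I(b) = b³ (I(b) = b²*b = b³)
D(S) = S
P = -27 (P = (-3)³ = -27)
w(d, t) = -189 (w(d, t) = 7*(-27) = -189)
o(12, 9)*w(-6, 9) = (2*12)*(-189) = 24*(-189) = -4536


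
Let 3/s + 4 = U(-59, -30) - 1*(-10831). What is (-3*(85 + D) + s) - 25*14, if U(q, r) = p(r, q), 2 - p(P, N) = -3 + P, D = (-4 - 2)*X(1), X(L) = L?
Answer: -6375991/10862 ≈ -587.00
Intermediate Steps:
D = -6 (D = (-4 - 2)*1 = -6*1 = -6)
p(P, N) = 5 - P (p(P, N) = 2 - (-3 + P) = 2 + (3 - P) = 5 - P)
U(q, r) = 5 - r
s = 3/10862 (s = 3/(-4 + ((5 - 1*(-30)) - 1*(-10831))) = 3/(-4 + ((5 + 30) + 10831)) = 3/(-4 + (35 + 10831)) = 3/(-4 + 10866) = 3/10862 ≈ 0.00027619)
(-3*(85 + D) + s) - 25*14 = (-3*(85 - 6) + 3/10862) - 25*14 = (-3*79 + 3/10862) - 350 = (-237 + 3/10862) - 350 = -2574291/10862 - 350 = -6375991/10862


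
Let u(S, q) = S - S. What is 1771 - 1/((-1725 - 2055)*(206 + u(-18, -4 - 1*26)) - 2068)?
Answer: 1382704709/780748 ≈ 1771.0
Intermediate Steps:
u(S, q) = 0
1771 - 1/((-1725 - 2055)*(206 + u(-18, -4 - 1*26)) - 2068) = 1771 - 1/((-1725 - 2055)*(206 + 0) - 2068) = 1771 - 1/(-3780*206 - 2068) = 1771 - 1/(-778680 - 2068) = 1771 - 1/(-780748) = 1771 - 1*(-1/780748) = 1771 + 1/780748 = 1382704709/780748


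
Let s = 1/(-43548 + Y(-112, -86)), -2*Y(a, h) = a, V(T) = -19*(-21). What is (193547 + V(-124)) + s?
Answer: 8435099431/43492 ≈ 1.9395e+5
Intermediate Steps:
V(T) = 399
Y(a, h) = -a/2
s = -1/43492 (s = 1/(-43548 - ½*(-112)) = 1/(-43548 + 56) = 1/(-43492) = -1/43492 ≈ -2.2993e-5)
(193547 + V(-124)) + s = (193547 + 399) - 1/43492 = 193946 - 1/43492 = 8435099431/43492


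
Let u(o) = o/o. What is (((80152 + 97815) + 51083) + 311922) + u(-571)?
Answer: 540973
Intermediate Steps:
u(o) = 1
(((80152 + 97815) + 51083) + 311922) + u(-571) = (((80152 + 97815) + 51083) + 311922) + 1 = ((177967 + 51083) + 311922) + 1 = (229050 + 311922) + 1 = 540972 + 1 = 540973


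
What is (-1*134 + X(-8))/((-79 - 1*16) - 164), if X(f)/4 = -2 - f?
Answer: 110/259 ≈ 0.42471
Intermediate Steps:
X(f) = -8 - 4*f (X(f) = 4*(-2 - f) = -8 - 4*f)
(-1*134 + X(-8))/((-79 - 1*16) - 164) = (-1*134 + (-8 - 4*(-8)))/((-79 - 1*16) - 164) = (-134 + (-8 + 32))/((-79 - 16) - 164) = (-134 + 24)/(-95 - 164) = -110/(-259) = -110*(-1/259) = 110/259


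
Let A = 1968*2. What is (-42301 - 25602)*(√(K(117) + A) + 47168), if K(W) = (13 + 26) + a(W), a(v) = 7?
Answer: -3202848704 - 67903*√3982 ≈ -3.2071e+9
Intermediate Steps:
K(W) = 46 (K(W) = (13 + 26) + 7 = 39 + 7 = 46)
A = 3936
(-42301 - 25602)*(√(K(117) + A) + 47168) = (-42301 - 25602)*(√(46 + 3936) + 47168) = -67903*(√3982 + 47168) = -67903*(47168 + √3982) = -3202848704 - 67903*√3982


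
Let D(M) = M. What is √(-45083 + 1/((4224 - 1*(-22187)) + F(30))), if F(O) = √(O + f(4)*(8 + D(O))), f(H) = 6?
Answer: √(-1190687112 - 45083*√258)/√(26411 + √258) ≈ 212.33*I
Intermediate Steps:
F(O) = √(48 + 7*O) (F(O) = √(O + 6*(8 + O)) = √(O + (48 + 6*O)) = √(48 + 7*O))
√(-45083 + 1/((4224 - 1*(-22187)) + F(30))) = √(-45083 + 1/((4224 - 1*(-22187)) + √(48 + 7*30))) = √(-45083 + 1/((4224 + 22187) + √(48 + 210))) = √(-45083 + 1/(26411 + √258))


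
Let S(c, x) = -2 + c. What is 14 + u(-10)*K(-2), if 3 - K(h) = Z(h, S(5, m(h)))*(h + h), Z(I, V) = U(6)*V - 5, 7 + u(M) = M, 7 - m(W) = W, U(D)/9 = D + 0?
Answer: -10713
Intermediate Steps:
U(D) = 9*D (U(D) = 9*(D + 0) = 9*D)
m(W) = 7 - W
u(M) = -7 + M
Z(I, V) = -5 + 54*V (Z(I, V) = (9*6)*V - 5 = 54*V - 5 = -5 + 54*V)
K(h) = 3 - 314*h (K(h) = 3 - (-5 + 54*(-2 + 5))*(h + h) = 3 - (-5 + 54*3)*2*h = 3 - (-5 + 162)*2*h = 3 - 157*2*h = 3 - 314*h)
14 + u(-10)*K(-2) = 14 + (-7 - 10)*(3 - 314*(-2)) = 14 - 17*(3 + 628) = 14 - 17*631 = 14 - 10727 = -10713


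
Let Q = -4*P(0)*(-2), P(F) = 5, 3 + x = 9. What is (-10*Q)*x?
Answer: -2400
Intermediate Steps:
x = 6 (x = -3 + 9 = 6)
Q = 40 (Q = -4*5*(-2) = -20*(-2) = 40)
(-10*Q)*x = -10*40*6 = -400*6 = -2400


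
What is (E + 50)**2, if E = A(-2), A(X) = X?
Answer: 2304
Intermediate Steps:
E = -2
(E + 50)**2 = (-2 + 50)**2 = 48**2 = 2304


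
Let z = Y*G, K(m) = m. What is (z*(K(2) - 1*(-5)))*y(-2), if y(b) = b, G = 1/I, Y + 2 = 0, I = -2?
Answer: -14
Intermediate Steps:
Y = -2 (Y = -2 + 0 = -2)
G = -1/2 (G = 1/(-2) = -1/2 ≈ -0.50000)
z = 1 (z = -2*(-1/2) = 1)
(z*(K(2) - 1*(-5)))*y(-2) = (1*(2 - 1*(-5)))*(-2) = (1*(2 + 5))*(-2) = (1*7)*(-2) = 7*(-2) = -14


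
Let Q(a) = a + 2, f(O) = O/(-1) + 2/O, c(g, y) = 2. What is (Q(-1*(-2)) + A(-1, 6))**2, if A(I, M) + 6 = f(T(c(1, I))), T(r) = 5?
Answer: 1089/25 ≈ 43.560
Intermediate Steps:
f(O) = -O + 2/O (f(O) = O*(-1) + 2/O = -O + 2/O)
A(I, M) = -53/5 (A(I, M) = -6 + (-1*5 + 2/5) = -6 + (-5 + 2*(1/5)) = -6 + (-5 + 2/5) = -6 - 23/5 = -53/5)
Q(a) = 2 + a
(Q(-1*(-2)) + A(-1, 6))**2 = ((2 - 1*(-2)) - 53/5)**2 = ((2 + 2) - 53/5)**2 = (4 - 53/5)**2 = (-33/5)**2 = 1089/25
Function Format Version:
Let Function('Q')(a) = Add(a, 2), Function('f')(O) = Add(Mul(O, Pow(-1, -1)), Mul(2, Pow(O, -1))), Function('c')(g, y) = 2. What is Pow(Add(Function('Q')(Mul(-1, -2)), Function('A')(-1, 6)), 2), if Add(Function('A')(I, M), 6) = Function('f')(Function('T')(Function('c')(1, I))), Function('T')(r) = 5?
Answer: Rational(1089, 25) ≈ 43.560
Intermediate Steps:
Function('f')(O) = Add(Mul(-1, O), Mul(2, Pow(O, -1))) (Function('f')(O) = Add(Mul(O, -1), Mul(2, Pow(O, -1))) = Add(Mul(-1, O), Mul(2, Pow(O, -1))))
Function('A')(I, M) = Rational(-53, 5) (Function('A')(I, M) = Add(-6, Add(Mul(-1, 5), Mul(2, Pow(5, -1)))) = Add(-6, Add(-5, Mul(2, Rational(1, 5)))) = Add(-6, Add(-5, Rational(2, 5))) = Add(-6, Rational(-23, 5)) = Rational(-53, 5))
Function('Q')(a) = Add(2, a)
Pow(Add(Function('Q')(Mul(-1, -2)), Function('A')(-1, 6)), 2) = Pow(Add(Add(2, Mul(-1, -2)), Rational(-53, 5)), 2) = Pow(Add(Add(2, 2), Rational(-53, 5)), 2) = Pow(Add(4, Rational(-53, 5)), 2) = Pow(Rational(-33, 5), 2) = Rational(1089, 25)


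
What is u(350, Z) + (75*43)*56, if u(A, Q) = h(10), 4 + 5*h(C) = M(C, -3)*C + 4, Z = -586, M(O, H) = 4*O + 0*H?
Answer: 180680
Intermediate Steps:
M(O, H) = 4*O (M(O, H) = 4*O + 0 = 4*O)
h(C) = 4*C²/5 (h(C) = -⅘ + ((4*C)*C + 4)/5 = -⅘ + (4*C² + 4)/5 = -⅘ + (4 + 4*C²)/5 = -⅘ + (⅘ + 4*C²/5) = 4*C²/5)
u(A, Q) = 80 (u(A, Q) = (⅘)*10² = (⅘)*100 = 80)
u(350, Z) + (75*43)*56 = 80 + (75*43)*56 = 80 + 3225*56 = 80 + 180600 = 180680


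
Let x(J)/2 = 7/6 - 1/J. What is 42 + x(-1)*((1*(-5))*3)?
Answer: -23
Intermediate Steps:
x(J) = 7/3 - 2/J (x(J) = 2*(7/6 - 1/J) = 7/3 - 2/J)
42 + x(-1)*((1*(-5))*3) = 42 + (7/3 - 2/(-1))*((1*(-5))*3) = 42 + (7/3 - 2*(-1))*(-5*3) = 42 + (7/3 + 2)*(-15) = 42 + (13/3)*(-15) = 42 - 65 = -23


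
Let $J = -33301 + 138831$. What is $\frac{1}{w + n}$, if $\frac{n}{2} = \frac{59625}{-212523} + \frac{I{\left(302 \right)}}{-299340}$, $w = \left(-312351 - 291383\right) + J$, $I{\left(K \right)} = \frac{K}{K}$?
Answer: $- \frac{10602772470}{5282349605097221} \approx -2.0072 \cdot 10^{-6}$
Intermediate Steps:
$J = 105530$
$I{\left(K \right)} = 1$
$w = -498204$ ($w = \left(-312351 - 291383\right) + 105530 = -603734 + 105530 = -498204$)
$n = - \frac{5949453341}{10602772470}$ ($n = 2 \left(\frac{59625}{-212523} + 1 \frac{1}{-299340}\right) = 2 \left(59625 \left(- \frac{1}{212523}\right) + 1 \left(- \frac{1}{299340}\right)\right) = 2 \left(- \frac{19875}{70841} - \frac{1}{299340}\right) = 2 \left(- \frac{5949453341}{21205544940}\right) = - \frac{5949453341}{10602772470} \approx -0.56112$)
$\frac{1}{w + n} = \frac{1}{-498204 - \frac{5949453341}{10602772470}} = \frac{1}{- \frac{5282349605097221}{10602772470}} = - \frac{10602772470}{5282349605097221}$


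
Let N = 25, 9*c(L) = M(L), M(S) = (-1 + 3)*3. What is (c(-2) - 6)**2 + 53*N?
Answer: 12181/9 ≈ 1353.4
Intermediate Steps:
M(S) = 6 (M(S) = 2*3 = 6)
c(L) = 2/3 (c(L) = (1/9)*6 = 2/3)
(c(-2) - 6)**2 + 53*N = (2/3 - 6)**2 + 53*25 = (-16/3)**2 + 1325 = 256/9 + 1325 = 12181/9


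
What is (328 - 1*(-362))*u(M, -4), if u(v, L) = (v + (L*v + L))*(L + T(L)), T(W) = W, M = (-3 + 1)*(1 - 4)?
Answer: 121440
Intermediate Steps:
M = 6 (M = -2*(-3) = 6)
u(v, L) = 2*L*(L + v + L*v) (u(v, L) = (v + (L*v + L))*(L + L) = (v + (L + L*v))*(2*L) = (L + v + L*v)*(2*L) = 2*L*(L + v + L*v))
(328 - 1*(-362))*u(M, -4) = (328 - 1*(-362))*(2*(-4)*(-4 + 6 - 4*6)) = (328 + 362)*(2*(-4)*(-4 + 6 - 24)) = 690*(2*(-4)*(-22)) = 690*176 = 121440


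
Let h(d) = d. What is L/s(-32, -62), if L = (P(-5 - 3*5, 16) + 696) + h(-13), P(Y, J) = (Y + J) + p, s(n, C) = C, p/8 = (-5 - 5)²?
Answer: -1479/62 ≈ -23.855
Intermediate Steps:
p = 800 (p = 8*(-5 - 5)² = 8*(-10)² = 8*100 = 800)
P(Y, J) = 800 + J + Y (P(Y, J) = (Y + J) + 800 = (J + Y) + 800 = 800 + J + Y)
L = 1479 (L = ((800 + 16 + (-5 - 3*5)) + 696) - 13 = ((800 + 16 + (-5 - 15)) + 696) - 13 = ((800 + 16 - 20) + 696) - 13 = (796 + 696) - 13 = 1492 - 13 = 1479)
L/s(-32, -62) = 1479/(-62) = 1479*(-1/62) = -1479/62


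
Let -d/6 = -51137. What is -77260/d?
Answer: -38630/153411 ≈ -0.25181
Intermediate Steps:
d = 306822 (d = -6*(-51137) = 306822)
-77260/d = -77260/306822 = -77260*1/306822 = -38630/153411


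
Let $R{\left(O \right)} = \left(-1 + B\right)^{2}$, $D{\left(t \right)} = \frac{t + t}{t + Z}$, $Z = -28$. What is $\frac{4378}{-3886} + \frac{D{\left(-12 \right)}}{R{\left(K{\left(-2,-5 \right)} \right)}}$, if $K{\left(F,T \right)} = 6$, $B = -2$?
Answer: $- \frac{30892}{29145} \approx -1.0599$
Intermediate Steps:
$D{\left(t \right)} = \frac{2 t}{-28 + t}$ ($D{\left(t \right)} = \frac{t + t}{t - 28} = \frac{2 t}{-28 + t}$)
$R{\left(O \right)} = 9$ ($R{\left(O \right)} = \left(-1 - 2\right)^{2} = \left(-3\right)^{2} = 9$)
$\frac{4378}{-3886} + \frac{D{\left(-12 \right)}}{R{\left(K{\left(-2,-5 \right)} \right)}} = \frac{4378}{-3886} + \frac{2 \left(-12\right) \frac{1}{-28 - 12}}{9} = 4378 \left(- \frac{1}{3886}\right) + 2 \left(-12\right) \frac{1}{-40} \cdot \frac{1}{9} = - \frac{2189}{1943} + 2 \left(-12\right) \left(- \frac{1}{40}\right) \frac{1}{9} = - \frac{2189}{1943} + \frac{3}{5} \cdot \frac{1}{9} = - \frac{2189}{1943} + \frac{1}{15} = - \frac{30892}{29145}$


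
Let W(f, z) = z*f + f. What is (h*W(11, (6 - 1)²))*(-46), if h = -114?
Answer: 1499784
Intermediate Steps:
W(f, z) = f + f*z (W(f, z) = f*z + f = f + f*z)
(h*W(11, (6 - 1)²))*(-46) = -1254*(1 + (6 - 1)²)*(-46) = -1254*(1 + 5²)*(-46) = -1254*(1 + 25)*(-46) = -1254*26*(-46) = -114*286*(-46) = -32604*(-46) = 1499784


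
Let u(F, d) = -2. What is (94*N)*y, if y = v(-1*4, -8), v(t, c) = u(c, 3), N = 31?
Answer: -5828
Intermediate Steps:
v(t, c) = -2
y = -2
(94*N)*y = (94*31)*(-2) = 2914*(-2) = -5828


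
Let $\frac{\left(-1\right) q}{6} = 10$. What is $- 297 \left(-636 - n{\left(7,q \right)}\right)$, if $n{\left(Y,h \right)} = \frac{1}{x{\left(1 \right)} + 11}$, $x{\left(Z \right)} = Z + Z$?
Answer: $\frac{2455893}{13} \approx 1.8891 \cdot 10^{5}$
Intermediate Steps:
$q = -60$ ($q = \left(-6\right) 10 = -60$)
$x{\left(Z \right)} = 2 Z$
$n{\left(Y,h \right)} = \frac{1}{13}$ ($n{\left(Y,h \right)} = \frac{1}{2 \cdot 1 + 11} = \frac{1}{2 + 11} = \frac{1}{13}$)
$- 297 \left(-636 - n{\left(7,q \right)}\right) = - 297 \left(-636 - \frac{1}{13}\right) = \left(-297\right) \left(- \frac{8269}{13}\right) = \frac{2455893}{13}$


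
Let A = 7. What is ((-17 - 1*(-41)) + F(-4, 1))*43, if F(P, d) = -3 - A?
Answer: 602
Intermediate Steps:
F(P, d) = -10 (F(P, d) = -3 - 1*7 = -3 - 7 = -10)
((-17 - 1*(-41)) + F(-4, 1))*43 = ((-17 - 1*(-41)) - 10)*43 = ((-17 + 41) - 10)*43 = (24 - 10)*43 = 14*43 = 602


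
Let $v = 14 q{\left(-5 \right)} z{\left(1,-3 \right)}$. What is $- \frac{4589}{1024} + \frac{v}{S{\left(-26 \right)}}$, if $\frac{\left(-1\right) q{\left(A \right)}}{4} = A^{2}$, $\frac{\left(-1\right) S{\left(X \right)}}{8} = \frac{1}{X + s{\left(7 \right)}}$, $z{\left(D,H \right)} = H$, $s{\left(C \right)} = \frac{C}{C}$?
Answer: $\frac{13435411}{1024} \approx 13121.0$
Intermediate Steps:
$s{\left(C \right)} = 1$
$S{\left(X \right)} = - \frac{8}{1 + X}$ ($S{\left(X \right)} = - \frac{8}{X + 1} = - \frac{8}{1 + X}$)
$q{\left(A \right)} = - 4 A^{2}$
$v = 4200$ ($v = 14 \left(- 4 \left(-5\right)^{2}\right) \left(-3\right) = 14 \left(\left(-4\right) 25\right) \left(-3\right) = 14 \left(-100\right) \left(-3\right) = \left(-1400\right) \left(-3\right) = 4200$)
$- \frac{4589}{1024} + \frac{v}{S{\left(-26 \right)}} = - \frac{4589}{1024} + \frac{4200}{\left(-8\right) \frac{1}{1 - 26}} = \left(-4589\right) \frac{1}{1024} + \frac{4200}{\left(-8\right) \frac{1}{-25}} = - \frac{4589}{1024} + \frac{4200}{\left(-8\right) \left(- \frac{1}{25}\right)} = - \frac{4589}{1024} + \frac{4200}{\frac{8}{25}} = - \frac{4589}{1024} + 4200 \cdot \frac{25}{8} = - \frac{4589}{1024} + 13125 = \frac{13435411}{1024}$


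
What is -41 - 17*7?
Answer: -160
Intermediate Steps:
-41 - 17*7 = -41 - 119 = -160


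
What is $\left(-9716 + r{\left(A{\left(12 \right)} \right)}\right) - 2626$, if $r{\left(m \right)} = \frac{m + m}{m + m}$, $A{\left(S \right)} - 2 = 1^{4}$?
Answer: $-12341$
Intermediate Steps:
$A{\left(S \right)} = 3$ ($A{\left(S \right)} = 2 + 1^{4} = 2 + 1 = 3$)
$r{\left(m \right)} = 1$ ($r{\left(m \right)} = \frac{2 m}{2 m} = 2 m \frac{1}{2 m} = 1$)
$\left(-9716 + r{\left(A{\left(12 \right)} \right)}\right) - 2626 = \left(-9716 + 1\right) - 2626 = -9715 - 2626 = -12341$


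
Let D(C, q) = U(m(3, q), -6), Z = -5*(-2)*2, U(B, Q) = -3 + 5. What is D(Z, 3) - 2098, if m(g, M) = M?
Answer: -2096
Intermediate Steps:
U(B, Q) = 2
Z = 20 (Z = 10*2 = 20)
D(C, q) = 2
D(Z, 3) - 2098 = 2 - 2098 = -2096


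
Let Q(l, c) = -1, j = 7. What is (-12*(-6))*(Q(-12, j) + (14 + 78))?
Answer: 6552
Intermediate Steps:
(-12*(-6))*(Q(-12, j) + (14 + 78)) = (-12*(-6))*(-1 + (14 + 78)) = 72*(-1 + 92) = 72*91 = 6552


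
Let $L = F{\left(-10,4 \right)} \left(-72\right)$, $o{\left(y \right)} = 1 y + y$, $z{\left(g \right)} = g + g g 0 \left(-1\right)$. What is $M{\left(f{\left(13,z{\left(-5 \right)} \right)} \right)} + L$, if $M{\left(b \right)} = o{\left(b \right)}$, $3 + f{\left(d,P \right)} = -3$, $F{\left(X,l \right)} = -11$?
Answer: $780$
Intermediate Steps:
$z{\left(g \right)} = g$ ($z{\left(g \right)} = g + g 0 \left(-1\right) = g + g 0 = g + 0 = g$)
$f{\left(d,P \right)} = -6$ ($f{\left(d,P \right)} = -3 - 3 = -6$)
$o{\left(y \right)} = 2 y$ ($o{\left(y \right)} = y + y = 2 y$)
$M{\left(b \right)} = 2 b$
$L = 792$ ($L = \left(-11\right) \left(-72\right) = 792$)
$M{\left(f{\left(13,z{\left(-5 \right)} \right)} \right)} + L = 2 \left(-6\right) + 792 = -12 + 792 = 780$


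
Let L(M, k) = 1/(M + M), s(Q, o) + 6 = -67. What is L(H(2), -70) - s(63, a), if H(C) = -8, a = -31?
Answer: 1167/16 ≈ 72.938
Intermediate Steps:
s(Q, o) = -73 (s(Q, o) = -6 - 67 = -73)
L(M, k) = 1/(2*M)
L(H(2), -70) - s(63, a) = (1/2)/(-8) - 1*(-73) = (1/2)*(-1/8) + 73 = -1/16 + 73 = 1167/16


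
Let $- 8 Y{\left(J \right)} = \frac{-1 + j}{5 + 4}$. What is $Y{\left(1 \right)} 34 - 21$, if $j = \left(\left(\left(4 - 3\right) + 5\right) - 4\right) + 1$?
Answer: $- \frac{395}{18} \approx -21.944$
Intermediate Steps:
$j = 3$ ($j = \left(\left(1 + 5\right) - 4\right) + 1 = \left(6 - 4\right) + 1 = 2 + 1 = 3$)
$Y{\left(J \right)} = - \frac{1}{36}$ ($Y{\left(J \right)} = - \frac{\left(-1 + 3\right) \frac{1}{5 + 4}}{8} = - \frac{2 \cdot \frac{1}{9}}{8} = \left(- \frac{1}{8}\right) \frac{2}{9} = - \frac{1}{36}$)
$Y{\left(1 \right)} 34 - 21 = \left(- \frac{1}{36}\right) 34 - 21 = - \frac{17}{18} - 21 = - \frac{395}{18}$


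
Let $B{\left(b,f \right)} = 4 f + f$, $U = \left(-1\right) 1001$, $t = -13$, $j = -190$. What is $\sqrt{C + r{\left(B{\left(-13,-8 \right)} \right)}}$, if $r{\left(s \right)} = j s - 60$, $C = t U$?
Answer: $\sqrt{20553} \approx 143.36$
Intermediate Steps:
$U = -1001$
$B{\left(b,f \right)} = 5 f$
$C = 13013$ ($C = \left(-13\right) \left(-1001\right) = 13013$)
$r{\left(s \right)} = -60 - 190 s$ ($r{\left(s \right)} = - 190 s - 60 = -60 - 190 s$)
$\sqrt{C + r{\left(B{\left(-13,-8 \right)} \right)}} = \sqrt{13013 - \left(60 + 190 \cdot 5 \left(-8\right)\right)} = \sqrt{13013 - -7540} = \sqrt{13013 + \left(-60 + 7600\right)} = \sqrt{13013 + 7540} = \sqrt{20553}$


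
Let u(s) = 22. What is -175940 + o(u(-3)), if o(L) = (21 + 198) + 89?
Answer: -175632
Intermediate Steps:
o(L) = 308 (o(L) = 219 + 89 = 308)
-175940 + o(u(-3)) = -175940 + 308 = -175632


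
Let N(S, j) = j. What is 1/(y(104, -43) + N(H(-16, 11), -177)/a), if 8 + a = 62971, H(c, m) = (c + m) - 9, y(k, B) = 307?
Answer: 62963/19329464 ≈ 0.0032574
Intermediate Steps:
H(c, m) = -9 + c + m
a = 62963 (a = -8 + 62971 = 62963)
1/(y(104, -43) + N(H(-16, 11), -177)/a) = 1/(307 - 177/62963) = 1/(19329464/62963) = 62963/19329464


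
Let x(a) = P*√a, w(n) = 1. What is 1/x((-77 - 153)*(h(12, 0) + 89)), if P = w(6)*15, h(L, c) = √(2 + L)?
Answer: -I*√230/(3450*√(89 + √14)) ≈ -0.00045646*I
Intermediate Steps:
P = 15 (P = 1*15 = 15)
x(a) = 15*√a
1/x((-77 - 153)*(h(12, 0) + 89)) = 1/(15*√((-77 - 153)*(√(2 + 12) + 89))) = 1/(15*√(-230*(√14 + 89))) = 1/(15*√(-230*(89 + √14))) = 1/(15*√(-20470 - 230*√14))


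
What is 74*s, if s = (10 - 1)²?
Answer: 5994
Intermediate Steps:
s = 81 (s = 9² = 81)
74*s = 74*81 = 5994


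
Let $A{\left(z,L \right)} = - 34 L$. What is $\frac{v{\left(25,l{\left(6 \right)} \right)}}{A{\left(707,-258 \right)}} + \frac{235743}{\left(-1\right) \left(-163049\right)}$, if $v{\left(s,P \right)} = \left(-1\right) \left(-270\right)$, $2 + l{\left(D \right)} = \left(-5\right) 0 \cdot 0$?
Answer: $\frac{351993471}{238377638} \approx 1.4766$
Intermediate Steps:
$l{\left(D \right)} = -2$ ($l{\left(D \right)} = -2 + \left(-5\right) 0 \cdot 0 = -2 + 0 \cdot 0 = -2 + 0 = -2$)
$v{\left(s,P \right)} = 270$
$\frac{v{\left(25,l{\left(6 \right)} \right)}}{A{\left(707,-258 \right)}} + \frac{235743}{\left(-1\right) \left(-163049\right)} = \frac{270}{\left(-34\right) \left(-258\right)} + \frac{235743}{\left(-1\right) \left(-163049\right)} = \frac{270}{8772} + \frac{235743}{163049} = 270 \cdot \frac{1}{8772} + 235743 \cdot \frac{1}{163049} = \frac{45}{1462} + \frac{235743}{163049} = \frac{351993471}{238377638}$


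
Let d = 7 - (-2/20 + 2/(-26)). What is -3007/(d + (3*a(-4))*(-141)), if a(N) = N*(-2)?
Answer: 390910/438987 ≈ 0.89048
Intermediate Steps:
a(N) = -2*N
d = 933/130 (d = 7 - (-2*1/20 + 2*(-1/26)) = 7 - (-⅒ - 1/13) = 7 - 1*(-23/130) = 7 + 23/130 = 933/130 ≈ 7.1769)
-3007/(d + (3*a(-4))*(-141)) = -3007/(933/130 + (3*(-2*(-4)))*(-141)) = -3007/(933/130 + (3*8)*(-141)) = -3007/(933/130 + 24*(-141)) = -3007/(933/130 - 3384) = -3007/(-438987/130) = -3007*(-130/438987) = 390910/438987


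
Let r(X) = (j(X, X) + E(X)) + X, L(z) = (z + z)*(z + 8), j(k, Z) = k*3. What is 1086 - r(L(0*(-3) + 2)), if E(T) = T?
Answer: 886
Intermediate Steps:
j(k, Z) = 3*k
L(z) = 2*z*(8 + z) (L(z) = (2*z)*(8 + z) = 2*z*(8 + z))
r(X) = 5*X (r(X) = (3*X + X) + X = 4*X + X = 5*X)
1086 - r(L(0*(-3) + 2)) = 1086 - 5*2*(0*(-3) + 2)*(8 + (0*(-3) + 2)) = 1086 - 5*2*(0 + 2)*(8 + (0 + 2)) = 1086 - 5*2*2*(8 + 2) = 1086 - 5*2*2*10 = 1086 - 5*40 = 1086 - 1*200 = 1086 - 200 = 886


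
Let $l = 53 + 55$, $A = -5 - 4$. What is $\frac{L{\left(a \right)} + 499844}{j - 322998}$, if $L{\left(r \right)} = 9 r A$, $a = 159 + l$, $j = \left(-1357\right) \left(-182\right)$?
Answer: $- \frac{478217}{76024} \approx -6.2903$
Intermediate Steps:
$A = -9$ ($A = -5 - 4 = -9$)
$j = 246974$
$l = 108$
$a = 267$ ($a = 159 + 108 = 267$)
$L{\left(r \right)} = - 81 r$ ($L{\left(r \right)} = 9 r \left(-9\right) = - 81 r$)
$\frac{L{\left(a \right)} + 499844}{j - 322998} = \frac{\left(-81\right) 267 + 499844}{246974 - 322998} = \frac{-21627 + 499844}{-76024} = 478217 \left(- \frac{1}{76024}\right) = - \frac{478217}{76024}$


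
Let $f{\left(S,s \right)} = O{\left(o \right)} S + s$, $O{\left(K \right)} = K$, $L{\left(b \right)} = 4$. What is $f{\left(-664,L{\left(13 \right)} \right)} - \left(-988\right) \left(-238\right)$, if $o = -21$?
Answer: $-221196$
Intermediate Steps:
$f{\left(S,s \right)} = s - 21 S$ ($f{\left(S,s \right)} = - 21 S + s = s - 21 S$)
$f{\left(-664,L{\left(13 \right)} \right)} - \left(-988\right) \left(-238\right) = \left(4 - -13944\right) - \left(-988\right) \left(-238\right) = \left(4 + 13944\right) - 235144 = 13948 - 235144 = -221196$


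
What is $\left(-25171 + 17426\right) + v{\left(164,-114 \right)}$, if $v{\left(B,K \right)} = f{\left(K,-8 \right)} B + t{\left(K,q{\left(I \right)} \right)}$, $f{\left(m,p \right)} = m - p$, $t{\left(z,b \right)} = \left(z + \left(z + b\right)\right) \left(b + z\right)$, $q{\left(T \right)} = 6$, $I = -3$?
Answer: $-1153$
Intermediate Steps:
$t{\left(z,b \right)} = \left(b + z\right) \left(b + 2 z\right)$ ($t{\left(z,b \right)} = \left(z + \left(b + z\right)\right) \left(b + z\right) = \left(b + 2 z\right) \left(b + z\right) = \left(b + z\right) \left(b + 2 z\right)$)
$v{\left(B,K \right)} = 36 + 2 K^{2} + 18 K + B \left(8 + K\right)$ ($v{\left(B,K \right)} = \left(K - -8\right) B + \left(6^{2} + 2 K^{2} + 3 \cdot 6 K\right) = \left(K + 8\right) B + \left(36 + 2 K^{2} + 18 K\right) = \left(8 + K\right) B + \left(36 + 2 K^{2} + 18 K\right) = B \left(8 + K\right) + \left(36 + 2 K^{2} + 18 K\right) = 36 + 2 K^{2} + 18 K + B \left(8 + K\right)$)
$\left(-25171 + 17426\right) + v{\left(164,-114 \right)} = \left(-25171 + 17426\right) + \left(36 + 2 \left(-114\right)^{2} + 18 \left(-114\right) + 164 \left(8 - 114\right)\right) = -7745 + \left(36 + 2 \cdot 12996 - 2052 + 164 \left(-106\right)\right) = -7745 + \left(36 + 25992 - 2052 - 17384\right) = -7745 + 6592 = -1153$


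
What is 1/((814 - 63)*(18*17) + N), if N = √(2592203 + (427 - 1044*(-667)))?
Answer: 12767/2933750481 - 7*√7458/17602502886 ≈ 4.3174e-6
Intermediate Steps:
N = 21*√7458 (N = √(2592203 + (427 + 696348)) = √(2592203 + 696775) = √3288978 = 21*√7458 ≈ 1813.6)
1/((814 - 63)*(18*17) + N) = 1/((814 - 63)*(18*17) + 21*√7458) = 1/(751*306 + 21*√7458) = 1/(229806 + 21*√7458)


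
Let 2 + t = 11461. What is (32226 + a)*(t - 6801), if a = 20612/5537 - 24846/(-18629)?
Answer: 15485958441853784/103148773 ≈ 1.5013e+8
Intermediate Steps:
t = 11459 (t = -2 + 11461 = 11459)
a = 521553250/103148773 (a = 20612*(1/5537) - 24846*(-1/18629) = 20612/5537 + 24846/18629 = 521553250/103148773 ≈ 5.0563)
(32226 + a)*(t - 6801) = (32226 + 521553250/103148773)*(11459 - 6801) = (3324593911948/103148773)*4658 = 15485958441853784/103148773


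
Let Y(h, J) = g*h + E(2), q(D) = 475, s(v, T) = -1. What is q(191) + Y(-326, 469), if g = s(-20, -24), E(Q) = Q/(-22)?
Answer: 8810/11 ≈ 800.91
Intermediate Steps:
E(Q) = -Q/22 (E(Q) = Q*(-1/22) = -Q/22)
g = -1
Y(h, J) = -1/11 - h (Y(h, J) = -h - 1/22*2 = -h - 1/11 = -1/11 - h)
q(191) + Y(-326, 469) = 475 + (-1/11 - 1*(-326)) = 475 + (-1/11 + 326) = 475 + 3585/11 = 8810/11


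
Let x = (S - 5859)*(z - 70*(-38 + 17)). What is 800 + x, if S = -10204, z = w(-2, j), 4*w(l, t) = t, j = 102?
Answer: -48042833/2 ≈ -2.4021e+7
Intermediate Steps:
w(l, t) = t/4
z = 51/2 (z = (¼)*102 = 51/2 ≈ 25.500)
x = -48044433/2 (x = (-10204 - 5859)*(51/2 - 70*(-38 + 17)) = -16063*(51/2 - 70*(-21)) = -16063*(51/2 + 1470) = -16063*2991/2 = -48044433/2 ≈ -2.4022e+7)
800 + x = 800 - 48044433/2 = -48042833/2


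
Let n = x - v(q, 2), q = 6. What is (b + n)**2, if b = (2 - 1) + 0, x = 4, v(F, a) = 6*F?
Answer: 961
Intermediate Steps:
b = 1 (b = 1 + 0 = 1)
n = -32 (n = 4 - 6*6 = 4 - 1*36 = 4 - 36 = -32)
(b + n)**2 = (1 - 32)**2 = (-31)**2 = 961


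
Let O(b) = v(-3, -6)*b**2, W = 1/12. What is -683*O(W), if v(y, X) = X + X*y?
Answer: -683/12 ≈ -56.917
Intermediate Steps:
W = 1/12 ≈ 0.083333
O(b) = 12*b**2 (O(b) = (-6*(1 - 3))*b**2 = (-6*(-2))*b**2 = 12*b**2)
-683*O(W) = -8196*(1/12)**2 = -8196/144 = -683*1/12 = -683/12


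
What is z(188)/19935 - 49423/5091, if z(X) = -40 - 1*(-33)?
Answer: -328427714/33829695 ≈ -9.7083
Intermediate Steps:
z(X) = -7 (z(X) = -40 + 33 = -7)
z(188)/19935 - 49423/5091 = -7/19935 - 49423/5091 = -328427714/33829695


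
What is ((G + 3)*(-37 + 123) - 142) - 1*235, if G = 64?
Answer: 5385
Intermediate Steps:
((G + 3)*(-37 + 123) - 142) - 1*235 = ((64 + 3)*(-37 + 123) - 142) - 1*235 = (67*86 - 142) - 235 = (5762 - 142) - 235 = 5620 - 235 = 5385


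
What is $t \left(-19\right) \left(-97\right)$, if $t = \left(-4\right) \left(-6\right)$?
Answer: $44232$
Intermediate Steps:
$t = 24$
$t \left(-19\right) \left(-97\right) = 24 \left(-19\right) \left(-97\right) = \left(-456\right) \left(-97\right) = 44232$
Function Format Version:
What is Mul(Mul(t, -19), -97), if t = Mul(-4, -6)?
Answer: 44232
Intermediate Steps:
t = 24
Mul(Mul(t, -19), -97) = Mul(Mul(24, -19), -97) = Mul(-456, -97) = 44232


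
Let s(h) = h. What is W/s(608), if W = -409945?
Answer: -409945/608 ≈ -674.25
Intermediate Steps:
W/s(608) = -409945/608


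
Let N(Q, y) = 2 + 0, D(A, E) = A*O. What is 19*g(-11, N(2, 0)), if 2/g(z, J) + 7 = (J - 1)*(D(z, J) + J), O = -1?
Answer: 19/3 ≈ 6.3333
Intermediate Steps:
D(A, E) = -A (D(A, E) = A*(-1) = -A)
N(Q, y) = 2
g(z, J) = 2/(-7 + (-1 + J)*(J - z)) (g(z, J) = 2/(-7 + (J - 1)*(-z + J)) = 2/(-7 + (-1 + J)*(J - z)))
19*g(-11, N(2, 0)) = 19*(-2/(7 + 2 - 1*(-11) - 1*2² + 2*(-11))) = 19*(-2/(7 + 2 + 11 - 1*4 - 22)) = 19*(-2/(7 + 2 + 11 - 4 - 22)) = 19*(-2/(-6)) = 19*(-2*(-⅙)) = 19*(⅓) = 19/3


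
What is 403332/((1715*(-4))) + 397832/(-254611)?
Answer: -3765067549/62379695 ≈ -60.357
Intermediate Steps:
403332/((1715*(-4))) + 397832/(-254611) = 403332/(-6860) + 397832*(-1/254611) = 403332*(-1/6860) - 397832/254611 = -100833/1715 - 397832/254611 = -3765067549/62379695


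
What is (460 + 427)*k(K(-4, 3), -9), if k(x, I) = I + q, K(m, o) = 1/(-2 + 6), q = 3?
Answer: -5322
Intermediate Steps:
K(m, o) = 1/4
k(x, I) = 3 + I (k(x, I) = I + 3 = 3 + I)
(460 + 427)*k(K(-4, 3), -9) = (460 + 427)*(3 - 9) = 887*(-6) = -5322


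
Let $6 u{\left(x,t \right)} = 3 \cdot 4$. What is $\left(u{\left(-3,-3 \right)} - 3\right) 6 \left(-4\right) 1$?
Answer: $24$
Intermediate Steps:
$u{\left(x,t \right)} = 2$ ($u{\left(x,t \right)} = \frac{3 \cdot 4}{6} = \frac{1}{6} \cdot 12 = 2$)
$\left(u{\left(-3,-3 \right)} - 3\right) 6 \left(-4\right) 1 = \left(2 - 3\right) 6 \left(-4\right) 1 = - \left(-24\right) 1 = \left(-1\right) \left(-24\right) = 24$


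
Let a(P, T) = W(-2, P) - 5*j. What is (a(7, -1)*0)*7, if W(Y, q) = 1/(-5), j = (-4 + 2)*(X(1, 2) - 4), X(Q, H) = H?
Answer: 0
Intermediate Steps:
j = 4 (j = (-4 + 2)*(2 - 4) = -2*(-2) = 4)
W(Y, q) = -⅕
a(P, T) = -101/5 (a(P, T) = -⅕ - 5*4 = -⅕ - 20 = -101/5)
(a(7, -1)*0)*7 = -101/5*0*7 = 0*7 = 0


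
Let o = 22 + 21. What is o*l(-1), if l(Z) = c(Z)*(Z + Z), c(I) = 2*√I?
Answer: -172*I ≈ -172.0*I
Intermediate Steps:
o = 43
l(Z) = 4*Z^(3/2) (l(Z) = (2*√Z)*(Z + Z) = (2*√Z)*(2*Z) = 4*Z^(3/2))
o*l(-1) = 43*(4*(-1)^(3/2)) = 43*(4*(-I)) = 43*(-4*I) = -172*I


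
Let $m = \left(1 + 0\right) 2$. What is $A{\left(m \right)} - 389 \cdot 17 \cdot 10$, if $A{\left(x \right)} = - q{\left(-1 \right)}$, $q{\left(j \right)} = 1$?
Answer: $-66131$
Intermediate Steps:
$m = 2$ ($m = 1 \cdot 2 = 2$)
$A{\left(x \right)} = -1$ ($A{\left(x \right)} = \left(-1\right) 1 = -1$)
$A{\left(m \right)} - 389 \cdot 17 \cdot 10 = -1 - 389 \cdot 17 \cdot 10 = -1 - 66130 = -66131$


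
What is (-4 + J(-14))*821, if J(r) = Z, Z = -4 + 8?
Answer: 0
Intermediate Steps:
Z = 4
J(r) = 4
(-4 + J(-14))*821 = (-4 + 4)*821 = 0*821 = 0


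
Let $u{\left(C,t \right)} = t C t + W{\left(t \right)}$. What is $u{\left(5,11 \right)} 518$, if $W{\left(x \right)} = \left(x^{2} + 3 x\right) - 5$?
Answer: $390572$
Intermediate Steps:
$W{\left(x \right)} = -5 + x^{2} + 3 x$
$u{\left(C,t \right)} = -5 + t^{2} + 3 t + C t^{2}$ ($u{\left(C,t \right)} = t C t + \left(-5 + t^{2} + 3 t\right) = C t t + \left(-5 + t^{2} + 3 t\right) = C t^{2} + \left(-5 + t^{2} + 3 t\right) = -5 + t^{2} + 3 t + C t^{2}$)
$u{\left(5,11 \right)} 518 = \left(-5 + 11^{2} + 3 \cdot 11 + 5 \cdot 11^{2}\right) 518 = \left(-5 + 121 + 33 + 5 \cdot 121\right) 518 = \left(-5 + 121 + 33 + 605\right) 518 = 754 \cdot 518 = 390572$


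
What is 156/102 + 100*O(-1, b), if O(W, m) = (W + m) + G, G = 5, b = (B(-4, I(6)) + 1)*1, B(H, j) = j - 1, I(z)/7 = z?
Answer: 78226/17 ≈ 4601.5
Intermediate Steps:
I(z) = 7*z
B(H, j) = -1 + j
b = 42 (b = ((-1 + 7*6) + 1)*1 = ((-1 + 42) + 1)*1 = (41 + 1)*1 = 42*1 = 42)
O(W, m) = 5 + W + m (O(W, m) = (W + m) + 5 = 5 + W + m)
156/102 + 100*O(-1, b) = 156/102 + 100*(5 - 1 + 42) = 156*(1/102) + 100*46 = 26/17 + 4600 = 78226/17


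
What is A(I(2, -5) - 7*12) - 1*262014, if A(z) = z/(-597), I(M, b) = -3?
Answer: -52140757/199 ≈ -2.6201e+5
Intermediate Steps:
A(z) = -z/597 (A(z) = z*(-1/597) = -z/597)
A(I(2, -5) - 7*12) - 1*262014 = -(-3 - 7*12)/597 - 1*262014 = -(-3 - 84)/597 - 262014 = -1/597*(-87) - 262014 = 29/199 - 262014 = -52140757/199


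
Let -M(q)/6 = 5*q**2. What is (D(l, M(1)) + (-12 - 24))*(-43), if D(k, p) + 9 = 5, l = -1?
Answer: 1720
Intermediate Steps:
M(q) = -30*q**2
D(k, p) = -4 (D(k, p) = -9 + 5 = -4)
(D(l, M(1)) + (-12 - 24))*(-43) = (-4 + (-12 - 24))*(-43) = (-4 - 36)*(-43) = -40*(-43) = 1720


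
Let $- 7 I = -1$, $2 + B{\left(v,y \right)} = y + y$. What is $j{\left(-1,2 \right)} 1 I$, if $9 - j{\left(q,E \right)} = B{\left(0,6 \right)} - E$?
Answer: $\frac{1}{7} \approx 0.14286$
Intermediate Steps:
$B{\left(v,y \right)} = -2 + 2 y$ ($B{\left(v,y \right)} = -2 + \left(y + y\right) = -2 + 2 y$)
$I = \frac{1}{7}$ ($I = \left(- \frac{1}{7}\right) \left(-1\right) = \frac{1}{7} \approx 0.14286$)
$j{\left(q,E \right)} = -1 + E$ ($j{\left(q,E \right)} = 9 - \left(\left(-2 + 2 \cdot 6\right) - E\right) = 9 - \left(\left(-2 + 12\right) - E\right) = 9 - \left(10 - E\right) = 9 + \left(-10 + E\right) = -1 + E$)
$j{\left(-1,2 \right)} 1 I = \left(-1 + 2\right) 1 \cdot \frac{1}{7} = 1 \cdot \frac{1}{7} = \frac{1}{7}$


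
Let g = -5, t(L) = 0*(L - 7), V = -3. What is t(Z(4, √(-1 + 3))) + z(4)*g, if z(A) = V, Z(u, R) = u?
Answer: 15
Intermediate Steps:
z(A) = -3
t(L) = 0 (t(L) = 0*(-7 + L) = 0)
t(Z(4, √(-1 + 3))) + z(4)*g = 0 - 3*(-5) = 0 + 15 = 15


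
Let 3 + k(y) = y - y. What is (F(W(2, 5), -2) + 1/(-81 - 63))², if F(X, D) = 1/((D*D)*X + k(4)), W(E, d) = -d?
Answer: 27889/10969344 ≈ 0.0025425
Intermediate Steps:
k(y) = -3 (k(y) = -3 + (y - y) = -3 + 0 = -3)
F(X, D) = 1/(-3 + X*D²) (F(X, D) = 1/((D*D)*X - 3) = 1/(D²*X - 3) = 1/(X*D² - 3) = 1/(-3 + X*D²))
(F(W(2, 5), -2) + 1/(-81 - 63))² = (1/(-3 - 1*5*(-2)²) + 1/(-81 - 63))² = (1/(-3 - 5*4) + 1/(-144))² = (1/(-3 - 20) - 1/144)² = (1/(-23) - 1/144)² = (-1/23 - 1/144)² = (-167/3312)² = 27889/10969344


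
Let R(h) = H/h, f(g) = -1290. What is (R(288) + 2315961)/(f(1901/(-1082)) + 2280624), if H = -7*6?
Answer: 111166121/109408032 ≈ 1.0161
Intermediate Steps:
H = -42
R(h) = -42/h
(R(288) + 2315961)/(f(1901/(-1082)) + 2280624) = (-42/288 + 2315961)/(-1290 + 2280624) = (-42*1/288 + 2315961)/2279334 = (-7/48 + 2315961)*(1/2279334) = (111166121/48)*(1/2279334) = 111166121/109408032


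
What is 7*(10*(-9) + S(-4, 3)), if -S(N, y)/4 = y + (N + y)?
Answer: -686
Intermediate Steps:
S(N, y) = -8*y - 4*N (S(N, y) = -4*(y + (N + y)) = -4*(N + 2*y) = -8*y - 4*N)
7*(10*(-9) + S(-4, 3)) = 7*(10*(-9) + (-8*3 - 4*(-4))) = 7*(-90 + (-24 + 16)) = 7*(-90 - 8) = 7*(-98) = -686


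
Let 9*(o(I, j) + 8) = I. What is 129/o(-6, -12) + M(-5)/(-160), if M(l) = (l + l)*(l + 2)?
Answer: -3135/208 ≈ -15.072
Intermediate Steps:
M(l) = 2*l*(2 + l) (M(l) = (2*l)*(2 + l) = 2*l*(2 + l))
o(I, j) = -8 + I/9
129/o(-6, -12) + M(-5)/(-160) = 129/(-8 + (1/9)*(-6)) + (2*(-5)*(2 - 5))/(-160) = 129/(-8 - 2/3) + (2*(-5)*(-3))*(-1/160) = 129/(-26/3) + 30*(-1/160) = 129*(-3/26) - 3/16 = -387/26 - 3/16 = -3135/208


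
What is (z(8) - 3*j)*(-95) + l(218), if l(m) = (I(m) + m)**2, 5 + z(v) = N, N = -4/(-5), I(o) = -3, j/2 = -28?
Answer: 30664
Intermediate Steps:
j = -56 (j = 2*(-28) = -56)
N = 4/5 (N = -4*(-1/5) = 4/5 ≈ 0.80000)
z(v) = -21/5 (z(v) = -5 + 4/5 = -21/5)
l(m) = (-3 + m)**2
(z(8) - 3*j)*(-95) + l(218) = (-21/5 - 3*(-56))*(-95) + (-3 + 218)**2 = (-21/5 + 168)*(-95) + 215**2 = (819/5)*(-95) + 46225 = -15561 + 46225 = 30664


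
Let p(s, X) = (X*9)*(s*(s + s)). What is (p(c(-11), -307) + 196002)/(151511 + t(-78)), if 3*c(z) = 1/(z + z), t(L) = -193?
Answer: 47432177/36618956 ≈ 1.2953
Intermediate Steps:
c(z) = 1/(6*z) (c(z) = 1/(3*(z + z)) = 1/(3*((2*z))) = (1/(2*z))/3 = 1/(6*z))
p(s, X) = 18*X*s² (p(s, X) = (9*X)*(s*(2*s)) = (9*X)*(2*s²) = 18*X*s²)
(p(c(-11), -307) + 196002)/(151511 + t(-78)) = (18*(-307)*((⅙)/(-11))² + 196002)/(151511 - 193) = (18*(-307)*((⅙)*(-1/11))² + 196002)/151318 = (18*(-307)*(-1/66)² + 196002)*(1/151318) = (18*(-307)*(1/4356) + 196002)*(1/151318) = (-307/242 + 196002)*(1/151318) = (47432177/242)*(1/151318) = 47432177/36618956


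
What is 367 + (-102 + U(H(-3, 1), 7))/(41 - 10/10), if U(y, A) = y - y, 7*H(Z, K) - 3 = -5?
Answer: 7289/20 ≈ 364.45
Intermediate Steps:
H(Z, K) = -2/7 (H(Z, K) = 3/7 + (⅐)*(-5) = 3/7 - 5/7 = -2/7)
U(y, A) = 0
367 + (-102 + U(H(-3, 1), 7))/(41 - 10/10) = 367 + (-102 + 0)/(41 - 10/10) = 367 - 102/(41 - 10*⅒) = 367 - 102/(41 - 1) = 367 - 102/40 = 367 - 102*1/40 = 367 - 51/20 = 7289/20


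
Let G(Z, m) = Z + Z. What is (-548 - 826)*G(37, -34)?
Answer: -101676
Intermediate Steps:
G(Z, m) = 2*Z
(-548 - 826)*G(37, -34) = (-548 - 826)*(2*37) = -1374*74 = -101676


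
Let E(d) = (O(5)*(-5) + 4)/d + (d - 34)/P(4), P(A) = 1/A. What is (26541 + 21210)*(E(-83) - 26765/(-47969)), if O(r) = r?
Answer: -88820631946992/3981427 ≈ -2.2309e+7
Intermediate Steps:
E(d) = -136 - 21/d + 4*d (E(d) = (5*(-5) + 4)/d + (d - 34)/(1/4) = (-25 + 4)/d + (-34 + d)/(¼) = -21/d + (-34 + d)*4 = -21/d + (-136 + 4*d) = -136 - 21/d + 4*d)
(26541 + 21210)*(E(-83) - 26765/(-47969)) = (26541 + 21210)*((-136 - 21/(-83) + 4*(-83)) - 26765/(-47969)) = 47751*((-136 - 21*(-1/83) - 332) - 26765*(-1/47969)) = 47751*((-136 + 21/83 - 332) + 26765/47969) = 47751*(-38823/83 + 26765/47969) = 47751*(-1860078992/3981427) = -88820631946992/3981427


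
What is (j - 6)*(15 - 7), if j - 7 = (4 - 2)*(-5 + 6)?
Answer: 24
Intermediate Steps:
j = 9 (j = 7 + (4 - 2)*(-5 + 6) = 7 + 2*1 = 7 + 2 = 9)
(j - 6)*(15 - 7) = (9 - 6)*(15 - 7) = 3*8 = 24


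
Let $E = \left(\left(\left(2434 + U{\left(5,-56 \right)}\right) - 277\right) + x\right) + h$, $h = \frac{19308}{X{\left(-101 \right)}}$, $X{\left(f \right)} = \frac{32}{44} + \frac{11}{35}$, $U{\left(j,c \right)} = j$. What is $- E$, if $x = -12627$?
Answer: $- \frac{3237115}{401} \approx -8072.6$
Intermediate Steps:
$X{\left(f \right)} = \frac{401}{385}$ ($X{\left(f \right)} = 32 \cdot \frac{1}{44} + 11 \cdot \frac{1}{35} = \frac{8}{11} + \frac{11}{35} = \frac{401}{385}$)
$h = \frac{7433580}{401}$ ($h = \frac{19308}{\frac{401}{385}} = 19308 \cdot \frac{385}{401} = \frac{7433580}{401} \approx 18538.0$)
$E = \frac{3237115}{401}$ ($E = \left(\left(\left(2434 + 5\right) - 277\right) - 12627\right) + \frac{7433580}{401} = \left(\left(2439 - 277\right) - 12627\right) + \frac{7433580}{401} = \left(2162 - 12627\right) + \frac{7433580}{401} = -10465 + \frac{7433580}{401} = \frac{3237115}{401} \approx 8072.6$)
$- E = \left(-1\right) \frac{3237115}{401} = - \frac{3237115}{401}$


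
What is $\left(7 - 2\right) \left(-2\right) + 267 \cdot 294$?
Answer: $78488$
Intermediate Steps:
$\left(7 - 2\right) \left(-2\right) + 267 \cdot 294 = 5 \left(-2\right) + 78498 = -10 + 78498 = 78488$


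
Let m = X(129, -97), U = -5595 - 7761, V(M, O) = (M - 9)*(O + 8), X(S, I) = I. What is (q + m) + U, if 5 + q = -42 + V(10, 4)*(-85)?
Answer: -14520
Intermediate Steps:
V(M, O) = (-9 + M)*(8 + O)
U = -13356
m = -97
q = -1067 (q = -5 + (-42 + (-72 - 9*4 + 8*10 + 10*4)*(-85)) = -5 + (-42 + (-72 - 36 + 80 + 40)*(-85)) = -5 + (-42 + 12*(-85)) = -5 + (-42 - 1020) = -5 - 1062 = -1067)
(q + m) + U = (-1067 - 97) - 13356 = -1164 - 13356 = -14520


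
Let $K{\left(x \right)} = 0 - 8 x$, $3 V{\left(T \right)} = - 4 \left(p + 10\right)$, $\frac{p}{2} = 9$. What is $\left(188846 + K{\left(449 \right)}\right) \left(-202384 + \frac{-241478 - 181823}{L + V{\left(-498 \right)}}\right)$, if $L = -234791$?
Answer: $- \frac{26412630238818598}{704485} \approx -3.7492 \cdot 10^{10}$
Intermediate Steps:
$p = 18$ ($p = 2 \cdot 9 = 18$)
$V{\left(T \right)} = - \frac{112}{3}$ ($V{\left(T \right)} = \frac{\left(-4\right) \left(18 + 10\right)}{3} = \frac{\left(-4\right) 28}{3} = \frac{1}{3} \left(-112\right) = - \frac{112}{3}$)
$K{\left(x \right)} = - 8 x$
$\left(188846 + K{\left(449 \right)}\right) \left(-202384 + \frac{-241478 - 181823}{L + V{\left(-498 \right)}}\right) = \left(188846 - 3592\right) \left(-202384 + \frac{-241478 - 181823}{-234791 - \frac{112}{3}}\right) = \left(188846 - 3592\right) \left(-202384 - \frac{423301}{- \frac{704485}{3}}\right) = 185254 \left(-202384 - - \frac{1269903}{704485}\right) = 185254 \left(-202384 + \frac{1269903}{704485}\right) = 185254 \left(- \frac{142575222337}{704485}\right) = - \frac{26412630238818598}{704485}$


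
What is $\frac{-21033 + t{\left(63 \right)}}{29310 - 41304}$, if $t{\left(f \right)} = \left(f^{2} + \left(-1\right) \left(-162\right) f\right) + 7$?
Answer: $\frac{6851}{11994} \approx 0.5712$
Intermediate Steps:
$t{\left(f \right)} = 7 + f^{2} + 162 f$ ($t{\left(f \right)} = \left(f^{2} + 162 f\right) + 7 = 7 + f^{2} + 162 f$)
$\frac{-21033 + t{\left(63 \right)}}{29310 - 41304} = \frac{-21033 + \left(7 + 63^{2} + 162 \cdot 63\right)}{29310 - 41304} = \frac{-21033 + \left(7 + 3969 + 10206\right)}{-11994} = \left(-21033 + 14182\right) \left(- \frac{1}{11994}\right) = \left(-6851\right) \left(- \frac{1}{11994}\right) = \frac{6851}{11994}$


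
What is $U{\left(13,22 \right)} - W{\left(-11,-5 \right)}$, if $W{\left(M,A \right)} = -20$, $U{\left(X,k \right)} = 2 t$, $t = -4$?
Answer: $12$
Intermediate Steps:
$U{\left(X,k \right)} = -8$ ($U{\left(X,k \right)} = 2 \left(-4\right) = -8$)
$U{\left(13,22 \right)} - W{\left(-11,-5 \right)} = -8 - -20 = -8 + 20 = 12$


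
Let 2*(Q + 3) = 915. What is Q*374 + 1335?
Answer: 171318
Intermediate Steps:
Q = 909/2 (Q = -3 + (1/2)*915 = -3 + 915/2 = 909/2 ≈ 454.50)
Q*374 + 1335 = (909/2)*374 + 1335 = 169983 + 1335 = 171318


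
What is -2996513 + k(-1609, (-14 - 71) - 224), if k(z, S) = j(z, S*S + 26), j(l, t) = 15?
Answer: -2996498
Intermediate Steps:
k(z, S) = 15
-2996513 + k(-1609, (-14 - 71) - 224) = -2996513 + 15 = -2996498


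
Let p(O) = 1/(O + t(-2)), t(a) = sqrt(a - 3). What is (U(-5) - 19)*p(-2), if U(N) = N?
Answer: 16/3 + 8*I*sqrt(5)/3 ≈ 5.3333 + 5.9628*I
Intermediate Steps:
t(a) = sqrt(-3 + a)
p(O) = 1/(O + I*sqrt(5)) (p(O) = 1/(O + sqrt(-3 - 2)) = 1/(O + sqrt(-5)) = 1/(O + I*sqrt(5)))
(U(-5) - 19)*p(-2) = (-5 - 19)/(-2 + I*sqrt(5)) = -24/(-2 + I*sqrt(5))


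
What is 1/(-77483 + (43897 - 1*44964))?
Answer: -1/78550 ≈ -1.2731e-5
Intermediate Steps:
1/(-77483 + (43897 - 1*44964)) = 1/(-77483 + (43897 - 44964)) = 1/(-77483 - 1067) = 1/(-78550) = -1/78550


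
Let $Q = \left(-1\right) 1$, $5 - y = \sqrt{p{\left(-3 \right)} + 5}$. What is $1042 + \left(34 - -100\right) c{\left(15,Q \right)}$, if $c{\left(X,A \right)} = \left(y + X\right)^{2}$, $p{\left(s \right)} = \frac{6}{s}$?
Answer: $55044 - 5360 \sqrt{3} \approx 45760.0$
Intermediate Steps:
$y = 5 - \sqrt{3}$ ($y = 5 - \sqrt{\frac{6}{-3} + 5} = 5 - \sqrt{6 \left(- \frac{1}{3}\right) + 5} = 5 - \sqrt{-2 + 5} = 5 - \sqrt{3} \approx 3.2679$)
$Q = -1$
$c{\left(X,A \right)} = \left(5 + X - \sqrt{3}\right)^{2}$ ($c{\left(X,A \right)} = \left(\left(5 - \sqrt{3}\right) + X\right)^{2} = \left(5 + X - \sqrt{3}\right)^{2}$)
$1042 + \left(34 - -100\right) c{\left(15,Q \right)} = 1042 + \left(34 - -100\right) \left(5 + 15 - \sqrt{3}\right)^{2} = 1042 + \left(34 + 100\right) \left(20 - \sqrt{3}\right)^{2} = 1042 + 134 \left(20 - \sqrt{3}\right)^{2}$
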